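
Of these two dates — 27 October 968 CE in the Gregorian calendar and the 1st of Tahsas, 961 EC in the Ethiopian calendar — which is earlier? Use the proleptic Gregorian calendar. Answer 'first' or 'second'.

first

First date → JDN 2074915; second date → JDN 2074951.
JDN 2074915 < JDN 2074951, so the first date is earlier.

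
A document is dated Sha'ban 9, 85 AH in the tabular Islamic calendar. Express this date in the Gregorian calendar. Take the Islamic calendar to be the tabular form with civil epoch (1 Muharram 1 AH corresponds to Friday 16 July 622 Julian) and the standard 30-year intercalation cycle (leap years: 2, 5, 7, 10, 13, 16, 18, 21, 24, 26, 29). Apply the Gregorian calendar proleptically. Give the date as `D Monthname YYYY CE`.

20 August 704 CE

Julian Day Number of the source date = 1978422.
Converting JDN 1978422 to the Gregorian calendar gives 20 August 704 CE.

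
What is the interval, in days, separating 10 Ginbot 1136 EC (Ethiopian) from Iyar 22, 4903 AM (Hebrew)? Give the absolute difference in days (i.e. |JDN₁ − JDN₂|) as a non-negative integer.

363

First date → JDN 2139029; second date → JDN 2138666.
The interval is |2139029 − 2138666| = 363 days.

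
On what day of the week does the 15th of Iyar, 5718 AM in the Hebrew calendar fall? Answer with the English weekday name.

Monday

This is JDN 2436329 (5 May 1958 Gregorian).
Since JDN mod 7 = 0 (0 = Monday), the day is Monday.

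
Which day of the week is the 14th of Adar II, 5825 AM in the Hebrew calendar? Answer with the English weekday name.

This is JDN 2475367 (22 March 2065 Gregorian).
2475367 ≡ 6 (mod 7); counting from Monday = 0 gives Sunday.

Sunday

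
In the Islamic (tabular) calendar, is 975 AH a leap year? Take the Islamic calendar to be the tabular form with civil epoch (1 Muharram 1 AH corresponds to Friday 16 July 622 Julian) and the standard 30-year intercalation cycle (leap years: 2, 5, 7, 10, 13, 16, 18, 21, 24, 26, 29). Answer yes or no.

Year 975 AH is year 15 of its 30-year cycle; leap positions are 2, 5, 7, 10, 13, 16, 18, 21, 24, 26, 29, so it is a common year (354 days).

no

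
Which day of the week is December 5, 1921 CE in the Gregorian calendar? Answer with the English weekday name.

Monday

2423029 ≡ 0 (mod 7); counting from Monday = 0 gives Monday.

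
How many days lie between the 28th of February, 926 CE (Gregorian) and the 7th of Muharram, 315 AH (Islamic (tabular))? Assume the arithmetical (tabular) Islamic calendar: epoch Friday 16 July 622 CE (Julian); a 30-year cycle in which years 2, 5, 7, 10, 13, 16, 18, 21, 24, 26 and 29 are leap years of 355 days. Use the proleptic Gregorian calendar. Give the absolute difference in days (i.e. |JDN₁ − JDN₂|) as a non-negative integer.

384

First date → JDN 2059333; second date → JDN 2059717.
The interval is |2059333 − 2059717| = 384 days.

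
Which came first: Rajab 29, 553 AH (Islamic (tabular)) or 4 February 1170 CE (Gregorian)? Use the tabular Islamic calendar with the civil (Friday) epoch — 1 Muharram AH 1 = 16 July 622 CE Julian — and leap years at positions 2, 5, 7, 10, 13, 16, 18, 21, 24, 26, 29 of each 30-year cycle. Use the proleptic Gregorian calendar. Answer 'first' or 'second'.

First date → JDN 2144255; second date → JDN 2148428.
JDN 2144255 < JDN 2148428, so the first date is earlier.

first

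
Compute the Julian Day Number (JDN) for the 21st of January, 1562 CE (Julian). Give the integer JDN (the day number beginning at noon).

Equivalently 31 January 1562 (proleptic Gregorian).
JDN 2400001 is 17 November 1858 CE (Gregorian), MJD 0; the target day is −108402 days from there, so JDN = 2291599.

2291599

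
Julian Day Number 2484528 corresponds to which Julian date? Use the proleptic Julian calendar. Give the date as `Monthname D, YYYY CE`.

April 8, 2090 CE

JDN 2484528 is 21 April 2090 in the Gregorian calendar.
In the Julian calendar that day is April 8, 2090 CE.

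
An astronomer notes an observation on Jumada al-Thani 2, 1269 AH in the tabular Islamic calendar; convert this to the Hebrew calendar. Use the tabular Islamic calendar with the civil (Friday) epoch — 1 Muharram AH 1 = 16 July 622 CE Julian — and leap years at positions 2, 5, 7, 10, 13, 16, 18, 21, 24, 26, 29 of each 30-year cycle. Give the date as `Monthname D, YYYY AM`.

The source date corresponds to 13 March 1853 in the Gregorian calendar (JDN 2397926).
That day falls on 3 Adar II 5613 AM in the Hebrew calendar.

Adar II 3, 5613 AM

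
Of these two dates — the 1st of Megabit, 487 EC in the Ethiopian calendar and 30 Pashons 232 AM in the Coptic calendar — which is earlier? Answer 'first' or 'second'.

Converting both to JDN: 1901912 vs 1909672; the smaller is the first.

first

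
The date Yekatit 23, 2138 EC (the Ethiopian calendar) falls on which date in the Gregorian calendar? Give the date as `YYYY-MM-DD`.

2146-03-03

Julian Day Number of the source date = 2504932.
Converting JDN 2504932 to the Gregorian calendar gives 3 March 2146 CE.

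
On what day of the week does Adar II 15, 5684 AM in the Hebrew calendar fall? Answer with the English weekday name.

Friday

Equivalently 21 March 1924 Gregorian, JDN 2423866.
Since JDN mod 7 = 4 (0 = Monday), the day is Friday.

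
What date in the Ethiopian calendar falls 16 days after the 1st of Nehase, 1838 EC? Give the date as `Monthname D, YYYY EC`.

Nehase 17, 1838 EC

Counting 16 days forward from JDN 2395515 reaches JDN 2395531, which is Nehase 17, 1838 EC.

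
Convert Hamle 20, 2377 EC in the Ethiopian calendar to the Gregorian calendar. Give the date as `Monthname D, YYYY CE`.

Both dates share Julian Day Number 2592374; in the Gregorian calendar that is 30 July 2385 CE.

July 30, 2385 CE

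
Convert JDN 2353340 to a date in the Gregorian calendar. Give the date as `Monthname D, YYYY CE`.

JDN 2451545 is 1 Jan 2000; 2353340 is −98205 days from there.

February 15, 1731 CE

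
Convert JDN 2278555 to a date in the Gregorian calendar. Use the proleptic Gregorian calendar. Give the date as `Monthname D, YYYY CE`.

May 16, 1526 CE

Counting from JDN 2299161 = 15 Oct 1582 gives an offset of -20606 days.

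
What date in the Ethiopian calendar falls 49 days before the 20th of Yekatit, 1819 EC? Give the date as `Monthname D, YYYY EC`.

Tir 1, 1819 EC

The starting date is JDN 2388414; 2388414 − 49 = 2388365.
JDN 2388365 corresponds to Tir 1, 1819 EC.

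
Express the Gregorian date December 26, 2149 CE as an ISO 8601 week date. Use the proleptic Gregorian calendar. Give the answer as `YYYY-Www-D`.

The weekday is Friday (ISO weekday 5).
That Friday belongs to ISO week 52 of ISO year 2149.

2149-W52-5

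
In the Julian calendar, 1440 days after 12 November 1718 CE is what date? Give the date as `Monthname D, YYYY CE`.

Counting 1440 days forward from JDN 2348873 reaches JDN 2350313, which is October 22, 1722 CE.

October 22, 1722 CE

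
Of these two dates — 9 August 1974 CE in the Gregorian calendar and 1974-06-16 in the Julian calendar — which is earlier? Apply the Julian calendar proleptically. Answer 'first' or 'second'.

second

The two dates have Julian Day Numbers 2442269 and 2442228 respectively.
Since 2442228 < 2442269, the second date comes first.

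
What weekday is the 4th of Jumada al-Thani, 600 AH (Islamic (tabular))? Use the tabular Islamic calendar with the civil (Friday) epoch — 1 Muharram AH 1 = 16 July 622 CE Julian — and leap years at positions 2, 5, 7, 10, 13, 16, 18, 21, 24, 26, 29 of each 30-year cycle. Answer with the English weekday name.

Sunday

In the proleptic Gregorian calendar this is 15 February 1204 (JDN 2160857).
2160857 ≡ 6 (mod 7); counting from Monday = 0 gives Sunday.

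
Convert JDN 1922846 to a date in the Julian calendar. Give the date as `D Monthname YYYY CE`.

19 June 552 CE

JDN 1922846 is 21 June 552 in the proleptic Gregorian calendar.
In the Julian calendar that day is 19 June 552 CE.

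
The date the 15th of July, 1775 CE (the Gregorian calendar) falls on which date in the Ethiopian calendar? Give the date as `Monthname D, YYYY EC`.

Both dates share Julian Day Number 2369561; in the Ethiopian calendar that is 10 Hamle 1767 EC.

Hamle 10, 1767 EC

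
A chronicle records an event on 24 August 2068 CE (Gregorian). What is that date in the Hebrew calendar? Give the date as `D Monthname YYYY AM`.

Julian Day Number of the source date = 2476618.
Converting JDN 2476618 to the Hebrew calendar gives 26 Av 5828 AM.

26 Av 5828 AM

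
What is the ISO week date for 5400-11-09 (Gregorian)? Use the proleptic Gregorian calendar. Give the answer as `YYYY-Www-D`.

The weekday is Sunday (ISO weekday 7).
That Sunday belongs to ISO week 45 of ISO year 5400.

5400-W45-7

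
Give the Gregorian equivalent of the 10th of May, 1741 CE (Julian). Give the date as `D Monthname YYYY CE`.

21 May 1741 CE

At this point the Julian calendar is 11 days behind the Gregorian.
10 May 1741 Julian + 11 days → 21 May 1741 Gregorian.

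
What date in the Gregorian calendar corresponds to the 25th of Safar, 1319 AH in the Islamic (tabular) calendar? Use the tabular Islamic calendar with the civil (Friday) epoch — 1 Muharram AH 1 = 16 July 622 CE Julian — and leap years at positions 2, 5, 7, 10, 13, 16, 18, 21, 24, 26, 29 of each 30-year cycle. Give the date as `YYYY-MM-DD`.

1901-06-13

Julian Day Number of the source date = 2415549.
Converting JDN 2415549 to the Gregorian calendar gives 13 June 1901 CE.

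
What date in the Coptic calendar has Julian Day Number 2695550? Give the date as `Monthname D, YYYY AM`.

The Gregorian equivalent of JDN 2695550 is 24 January 2668.
In the Coptic calendar that day is Tobi 10, 2384 AM.

Tobi 10, 2384 AM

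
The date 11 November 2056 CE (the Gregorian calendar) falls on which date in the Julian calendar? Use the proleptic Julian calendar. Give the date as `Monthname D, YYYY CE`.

October 29, 2056 CE

The Julian–Gregorian offset here is 13 days (Julian trailing).
11 November 2056 Gregorian − 13 days → 29 October 2056 Julian.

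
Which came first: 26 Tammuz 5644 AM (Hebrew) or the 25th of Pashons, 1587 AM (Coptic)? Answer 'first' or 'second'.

second

The two dates have Julian Day Numbers 2409377 and 2404580 respectively.
Since 2404580 < 2409377, the second date comes first.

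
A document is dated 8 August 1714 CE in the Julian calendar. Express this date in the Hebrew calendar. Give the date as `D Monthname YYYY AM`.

8 Elul 5474 AM

The source date corresponds to 19 August 1714 in the Gregorian calendar (JDN 2347316).
That day falls on 8 Elul 5474 AM in the Hebrew calendar.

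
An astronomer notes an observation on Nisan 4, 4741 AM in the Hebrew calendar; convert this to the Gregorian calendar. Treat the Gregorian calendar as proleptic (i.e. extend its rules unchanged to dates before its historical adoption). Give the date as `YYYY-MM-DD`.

Julian Day Number of the source date = 2079440.
Converting JDN 2079440 to the Gregorian calendar gives 18 March 981 CE.

0981-03-18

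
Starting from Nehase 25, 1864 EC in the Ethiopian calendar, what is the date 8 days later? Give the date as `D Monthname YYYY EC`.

3 Pagume 1864 EC

JDN of Nehase 25, 1864 EC = 2405036.
2405036 + 8 = 2405044.
JDN 2405044 in the Ethiopian calendar is 3 Pagume 1864 EC.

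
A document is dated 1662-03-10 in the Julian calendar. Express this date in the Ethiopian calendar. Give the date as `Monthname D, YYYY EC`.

The source date corresponds to 20 March 1662 in the Gregorian calendar (JDN 2328172).
That day falls on 14 Megabit 1654 EC in the Ethiopian calendar.

Megabit 14, 1654 EC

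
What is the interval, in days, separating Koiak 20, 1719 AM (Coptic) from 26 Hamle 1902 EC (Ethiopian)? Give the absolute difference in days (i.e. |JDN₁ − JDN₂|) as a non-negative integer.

33752

First date → JDN 2452638; second date → JDN 2418886.
The interval is |2452638 − 2418886| = 33752 days.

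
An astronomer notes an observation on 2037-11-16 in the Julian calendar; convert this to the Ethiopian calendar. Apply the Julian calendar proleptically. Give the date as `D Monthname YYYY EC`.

20 Hidar 2030 EC

Julian Day Number of the source date = 2465392.
Converting JDN 2465392 to the Ethiopian calendar gives 20 Hidar 2030 EC.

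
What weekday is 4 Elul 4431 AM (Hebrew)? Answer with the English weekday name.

Saturday

This is JDN 1966368 (19 August 671 Gregorian).
Since JDN mod 7 = 5 (0 = Monday), the day is Saturday.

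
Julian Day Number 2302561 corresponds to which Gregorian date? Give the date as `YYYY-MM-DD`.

1592-02-05

JDN 2451545 is 1 Jan 2000; 2302561 is −148984 days from there.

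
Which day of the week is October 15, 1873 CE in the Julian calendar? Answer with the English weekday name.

Monday

Equivalently 27 October 1873 Gregorian, JDN 2405459.
Since JDN mod 7 = 0 (0 = Monday), the day is Monday.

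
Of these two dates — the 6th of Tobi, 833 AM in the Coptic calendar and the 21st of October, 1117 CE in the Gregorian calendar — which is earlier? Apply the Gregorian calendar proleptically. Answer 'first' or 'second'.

Converting both to JDN: 2129043 vs 2129329; the smaller is the first.

first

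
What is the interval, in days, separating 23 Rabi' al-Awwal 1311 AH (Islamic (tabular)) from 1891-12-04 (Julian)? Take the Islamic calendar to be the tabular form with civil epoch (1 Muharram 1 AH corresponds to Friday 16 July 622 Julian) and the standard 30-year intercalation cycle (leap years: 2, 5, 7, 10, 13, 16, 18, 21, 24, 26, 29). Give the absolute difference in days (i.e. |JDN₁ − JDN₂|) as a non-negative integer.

JDN of the first date = 2412741.
JDN of the second date = 2412083.
|2412083 − 2412741| = 658.

658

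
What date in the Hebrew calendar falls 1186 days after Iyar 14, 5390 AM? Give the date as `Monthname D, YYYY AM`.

The starting date is JDN 2316521; 2316521 + 1186 = 2317707.
JDN 2317707 corresponds to Av 18, 5393 AM.

Av 18, 5393 AM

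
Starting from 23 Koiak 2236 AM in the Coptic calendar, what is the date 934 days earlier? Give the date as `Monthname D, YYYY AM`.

Paoni 5, 2233 AM

JDN of 23 Koiak 2236 AM = 2641476.
2641476 − 934 = 2640542.
JDN 2640542 in the Coptic calendar is Paoni 5, 2233 AM.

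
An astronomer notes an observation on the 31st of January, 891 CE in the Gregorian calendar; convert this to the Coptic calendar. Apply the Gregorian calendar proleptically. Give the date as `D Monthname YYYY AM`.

Julian Day Number of the source date = 2046522.
Converting JDN 2046522 to the Coptic calendar gives 2 Meshir 607 AM.

2 Meshir 607 AM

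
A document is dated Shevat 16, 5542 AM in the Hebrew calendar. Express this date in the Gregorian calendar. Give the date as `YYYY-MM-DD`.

Both dates share Julian Day Number 2371953; in the Gregorian calendar that is 31 January 1782 CE.

1782-01-31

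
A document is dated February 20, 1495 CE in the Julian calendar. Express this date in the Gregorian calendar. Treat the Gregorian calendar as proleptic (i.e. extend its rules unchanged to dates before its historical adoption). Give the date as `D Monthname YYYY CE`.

1 March 1495 CE

For dates in this range the Gregorian date is 9 days ahead of the Julian.
20 February 1495 Julian + 9 days → 1 March 1495 Gregorian.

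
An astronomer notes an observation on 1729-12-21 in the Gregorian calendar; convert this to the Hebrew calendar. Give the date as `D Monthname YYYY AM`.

Both dates share Julian Day Number 2352919; in the Hebrew calendar that is 1 Tevet 5490 AM.

1 Tevet 5490 AM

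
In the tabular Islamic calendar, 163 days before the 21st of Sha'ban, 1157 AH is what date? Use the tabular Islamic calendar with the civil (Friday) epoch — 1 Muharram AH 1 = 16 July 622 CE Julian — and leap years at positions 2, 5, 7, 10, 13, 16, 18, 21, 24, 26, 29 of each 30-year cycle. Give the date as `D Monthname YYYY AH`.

6 Rabi' al-Awwal 1157 AH

JDN of the 21st of Sha'ban, 1157 AH = 2358315.
2358315 − 163 = 2358152.
JDN 2358152 in the tabular Islamic calendar is 6 Rabi' al-Awwal 1157 AH.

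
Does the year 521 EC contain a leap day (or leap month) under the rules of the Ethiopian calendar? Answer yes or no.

no

521 mod 4 = 1; in the Ethiopian calendar a year is leap when year mod 4 = 3, so it is a common year.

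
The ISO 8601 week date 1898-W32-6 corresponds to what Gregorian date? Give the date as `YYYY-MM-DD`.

1898-08-13

ISO week 1 of 1898 is the week containing the first Thursday of 1898.
Week 32, day 6 (Saturday) lands on 1898-08-13.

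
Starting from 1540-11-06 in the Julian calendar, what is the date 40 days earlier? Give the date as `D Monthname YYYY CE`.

27 September 1540 CE

Counting 40 days back from JDN 2283853 reaches JDN 2283813, which is 27 September 1540 CE.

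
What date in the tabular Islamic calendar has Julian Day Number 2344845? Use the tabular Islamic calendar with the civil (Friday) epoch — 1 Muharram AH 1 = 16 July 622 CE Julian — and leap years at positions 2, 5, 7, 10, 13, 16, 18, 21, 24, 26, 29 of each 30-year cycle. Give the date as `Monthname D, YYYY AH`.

JDN 2344845 is 13 November 1707 in the Gregorian calendar.
In the tabular Islamic calendar that day is Sha'ban 17, 1119 AH.

Sha'ban 17, 1119 AH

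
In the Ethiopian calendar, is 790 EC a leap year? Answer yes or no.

790 mod 4 = 2; in the Ethiopian calendar a year is leap when year mod 4 = 3, so it is a common year.

no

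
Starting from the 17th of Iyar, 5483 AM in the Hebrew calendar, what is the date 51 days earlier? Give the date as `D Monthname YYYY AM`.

JDN of the 17th of Iyar, 5483 AM = 2350514.
2350514 − 51 = 2350463.
JDN 2350463 in the Hebrew calendar is 25 Adar II 5483 AM.

25 Adar II 5483 AM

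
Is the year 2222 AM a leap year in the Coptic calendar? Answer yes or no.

no

2222 mod 4 = 2; in the Coptic calendar a year is leap when year mod 4 = 3, so it is a common year.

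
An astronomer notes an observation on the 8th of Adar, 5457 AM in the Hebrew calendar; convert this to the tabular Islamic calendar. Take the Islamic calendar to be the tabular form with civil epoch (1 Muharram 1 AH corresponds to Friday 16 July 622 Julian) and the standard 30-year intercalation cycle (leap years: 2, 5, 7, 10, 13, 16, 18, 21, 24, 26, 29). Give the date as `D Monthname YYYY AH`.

7 Sha'ban 1108 AH

Julian Day Number of the source date = 2340937.
Converting JDN 2340937 to the tabular Islamic calendar gives 7 Sha'ban 1108 AH.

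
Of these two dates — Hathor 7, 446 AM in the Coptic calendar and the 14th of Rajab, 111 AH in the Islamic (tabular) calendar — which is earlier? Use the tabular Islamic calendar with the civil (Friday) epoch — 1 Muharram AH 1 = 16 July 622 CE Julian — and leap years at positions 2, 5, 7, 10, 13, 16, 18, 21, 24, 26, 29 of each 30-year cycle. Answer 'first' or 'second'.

second

The two dates have Julian Day Numbers 1987632 and 1987610 respectively.
Since 1987610 < 1987632, the second date comes first.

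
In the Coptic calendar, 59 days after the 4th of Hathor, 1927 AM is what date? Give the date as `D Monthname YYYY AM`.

The starting date is JDN 2528564; 2528564 + 59 = 2528623.
JDN 2528623 corresponds to 3 Tobi 1927 AM.

3 Tobi 1927 AM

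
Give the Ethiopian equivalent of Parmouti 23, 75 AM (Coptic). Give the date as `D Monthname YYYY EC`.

23 Miyazya 351 EC

Julian Day Number of the source date = 1852290.
Converting JDN 1852290 to the Ethiopian calendar gives 23 Miyazya 351 EC.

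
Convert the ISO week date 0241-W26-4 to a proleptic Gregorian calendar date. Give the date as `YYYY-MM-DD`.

0241-07-01

ISO week 1 of 241 is the week containing the first Thursday of 241.
Week 26, day 4 (Thursday) lands on 0241-07-01.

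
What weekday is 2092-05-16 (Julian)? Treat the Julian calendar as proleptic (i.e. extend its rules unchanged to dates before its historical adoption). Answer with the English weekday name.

This is JDN 2485297 (29 May 2092 Gregorian).
2485297 ≡ 3 (mod 7); counting from Monday = 0 gives Thursday.

Thursday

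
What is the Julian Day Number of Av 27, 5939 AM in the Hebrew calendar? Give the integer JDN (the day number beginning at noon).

In the Gregorian calendar the same day is 30 August 2179.
JDN 2451545 is 1 January 2000 CE (Gregorian); the target day is +65620 days from there, so JDN = 2517165.

2517165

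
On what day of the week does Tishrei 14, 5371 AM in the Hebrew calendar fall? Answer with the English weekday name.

Equivalently 1 October 1610 Gregorian, JDN 2309374.
JDN 2309374 mod 7 = 4, and JDN 0 was a Monday, so this is a Friday.

Friday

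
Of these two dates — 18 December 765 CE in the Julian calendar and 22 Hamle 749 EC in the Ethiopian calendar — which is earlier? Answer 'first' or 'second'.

First date → JDN 2000826; second date → JDN 1997749.
JDN 1997749 < JDN 2000826, so the second date is earlier.

second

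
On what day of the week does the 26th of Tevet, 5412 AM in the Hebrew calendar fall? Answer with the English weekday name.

Sunday

Equivalently 7 January 1652 Gregorian, JDN 2324447.
Since JDN mod 7 = 6 (0 = Monday), the day is Sunday.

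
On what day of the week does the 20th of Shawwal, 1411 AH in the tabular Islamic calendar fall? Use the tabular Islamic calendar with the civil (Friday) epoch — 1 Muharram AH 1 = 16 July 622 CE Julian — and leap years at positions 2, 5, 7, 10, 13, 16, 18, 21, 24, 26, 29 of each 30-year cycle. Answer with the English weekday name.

In the Gregorian calendar this is 5 May 1991 (JDN 2448382).
Since JDN mod 7 = 6 (0 = Monday), the day is Sunday.

Sunday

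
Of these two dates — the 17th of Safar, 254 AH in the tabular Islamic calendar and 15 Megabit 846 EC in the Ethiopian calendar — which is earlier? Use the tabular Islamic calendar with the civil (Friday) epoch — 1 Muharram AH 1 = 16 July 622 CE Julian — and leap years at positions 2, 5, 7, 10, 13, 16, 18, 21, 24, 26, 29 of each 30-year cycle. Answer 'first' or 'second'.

second

Converting both to JDN: 2038141 vs 2033051; the smaller is the second.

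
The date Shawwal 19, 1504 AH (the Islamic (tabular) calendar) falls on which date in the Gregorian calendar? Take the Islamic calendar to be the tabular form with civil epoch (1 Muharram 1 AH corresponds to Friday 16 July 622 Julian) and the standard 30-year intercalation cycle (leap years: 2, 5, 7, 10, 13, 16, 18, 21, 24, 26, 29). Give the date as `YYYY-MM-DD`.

2081-07-26

Both dates share Julian Day Number 2481337; in the Gregorian calendar that is 26 July 2081 CE.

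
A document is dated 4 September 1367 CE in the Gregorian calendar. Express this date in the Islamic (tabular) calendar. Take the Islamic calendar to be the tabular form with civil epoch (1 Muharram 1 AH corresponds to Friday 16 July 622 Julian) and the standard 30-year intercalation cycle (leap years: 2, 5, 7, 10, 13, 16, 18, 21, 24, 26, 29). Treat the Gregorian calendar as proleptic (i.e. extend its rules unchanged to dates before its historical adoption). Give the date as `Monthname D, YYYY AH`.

Dhu al-Hijjah 30, 768 AH

Julian Day Number of the source date = 2220593.
Converting JDN 2220593 to the tabular Islamic calendar gives 30 Dhu al-Hijjah 768 AH.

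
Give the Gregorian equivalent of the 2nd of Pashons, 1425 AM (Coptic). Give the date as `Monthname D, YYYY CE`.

Both dates share Julian Day Number 2345387; in the Gregorian calendar that is 8 May 1709 CE.

May 8, 1709 CE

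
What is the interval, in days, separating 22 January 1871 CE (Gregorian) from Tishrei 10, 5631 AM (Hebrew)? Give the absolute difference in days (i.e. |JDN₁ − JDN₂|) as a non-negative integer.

JDN of the first date = 2404450.
JDN of the second date = 2404341.
|2404341 − 2404450| = 109.

109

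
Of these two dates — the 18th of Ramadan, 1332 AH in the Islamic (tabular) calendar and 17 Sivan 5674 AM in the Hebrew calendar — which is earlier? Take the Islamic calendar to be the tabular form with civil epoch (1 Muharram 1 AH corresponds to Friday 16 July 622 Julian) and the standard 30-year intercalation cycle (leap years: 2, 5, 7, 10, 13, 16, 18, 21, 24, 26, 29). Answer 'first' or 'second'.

First date → JDN 2420355; second date → JDN 2420295.
JDN 2420295 < JDN 2420355, so the second date is earlier.

second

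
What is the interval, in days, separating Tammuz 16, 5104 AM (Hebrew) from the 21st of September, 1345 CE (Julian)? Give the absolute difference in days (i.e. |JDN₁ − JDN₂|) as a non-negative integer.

450

JDN of the first date = 2212133.
JDN of the second date = 2212583.
|2212583 − 2212133| = 450.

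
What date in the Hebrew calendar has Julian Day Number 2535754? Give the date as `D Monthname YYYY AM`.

12 Av 5990 AM

JDN 2535754 is 23 July 2230 in the Gregorian calendar.
In the Hebrew calendar that day is 12 Av 5990 AM.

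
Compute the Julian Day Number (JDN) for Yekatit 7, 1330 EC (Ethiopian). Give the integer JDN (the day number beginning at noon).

Equivalently 9 February 1338 (proleptic Gregorian).
JDN 2400001 is 17 November 1858 CE (Gregorian), MJD 0; the target day is −190207 days from there, so JDN = 2209794.

2209794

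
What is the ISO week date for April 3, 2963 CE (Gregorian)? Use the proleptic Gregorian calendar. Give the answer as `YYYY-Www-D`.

2963-W13-7

The weekday is Sunday (ISO weekday 7).
That Sunday belongs to ISO week 13 of ISO year 2963.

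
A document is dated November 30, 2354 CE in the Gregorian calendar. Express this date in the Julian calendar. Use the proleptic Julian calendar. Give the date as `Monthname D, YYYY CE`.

November 14, 2354 CE

The Julian–Gregorian offset here is 16 days (Julian trailing).
30 November 2354 Gregorian − 16 days → 14 November 2354 Julian.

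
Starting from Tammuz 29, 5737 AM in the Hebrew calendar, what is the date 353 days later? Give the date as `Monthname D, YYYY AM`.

JDN of Tammuz 29, 5737 AM = 2443340.
2443340 + 353 = 2443693.
JDN 2443693 in the Hebrew calendar is Sivan 28, 5738 AM.

Sivan 28, 5738 AM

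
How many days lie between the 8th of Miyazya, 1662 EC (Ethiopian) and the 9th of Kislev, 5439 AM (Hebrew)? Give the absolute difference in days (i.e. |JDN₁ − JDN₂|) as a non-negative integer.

3147

First date → JDN 2331118; second date → JDN 2334265.
The interval is |2331118 − 2334265| = 3147 days.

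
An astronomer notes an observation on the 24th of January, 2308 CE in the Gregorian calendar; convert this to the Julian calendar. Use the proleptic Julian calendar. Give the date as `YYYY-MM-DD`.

The Julian–Gregorian offset here is 16 days (Julian trailing).
24 January 2308 Gregorian − 16 days → 8 January 2308 Julian.

2308-01-08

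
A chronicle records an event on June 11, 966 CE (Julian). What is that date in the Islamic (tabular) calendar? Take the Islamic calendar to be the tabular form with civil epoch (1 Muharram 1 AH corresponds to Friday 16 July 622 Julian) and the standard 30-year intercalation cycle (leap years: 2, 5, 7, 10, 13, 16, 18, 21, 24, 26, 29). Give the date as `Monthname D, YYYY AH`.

Jumada al-Thani 18, 355 AH

The source date corresponds to 16 June 966 in the proleptic Gregorian calendar (JDN 2074051).
That day falls on 18 Jumada al-Thani 355 AH in the tabular Islamic calendar.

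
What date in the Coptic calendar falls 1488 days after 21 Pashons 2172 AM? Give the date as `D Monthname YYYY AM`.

18 Paoni 2176 AM

The starting date is JDN 2618248; 2618248 + 1488 = 2619736.
JDN 2619736 corresponds to 18 Paoni 2176 AM.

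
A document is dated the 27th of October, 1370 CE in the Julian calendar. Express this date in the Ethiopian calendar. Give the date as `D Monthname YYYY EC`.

30 Tikimt 1363 EC

Julian Day Number of the source date = 2221750.
Converting JDN 2221750 to the Ethiopian calendar gives 30 Tikimt 1363 EC.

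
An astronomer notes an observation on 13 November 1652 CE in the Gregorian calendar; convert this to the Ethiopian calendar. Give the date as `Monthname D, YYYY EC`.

Julian Day Number of the source date = 2324758.
Converting JDN 2324758 to the Ethiopian calendar gives 7 Hidar 1645 EC.

Hidar 7, 1645 EC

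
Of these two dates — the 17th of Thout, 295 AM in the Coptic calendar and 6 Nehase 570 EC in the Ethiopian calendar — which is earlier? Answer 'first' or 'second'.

Converting both to JDN: 1932429 vs 1932383; the smaller is the second.

second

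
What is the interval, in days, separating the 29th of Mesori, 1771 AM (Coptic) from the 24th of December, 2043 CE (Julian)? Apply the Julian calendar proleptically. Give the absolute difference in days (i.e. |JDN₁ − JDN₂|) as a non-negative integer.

First date → JDN 2471880; second date → JDN 2467621.
The interval is |2471880 − 2467621| = 4259 days.

4259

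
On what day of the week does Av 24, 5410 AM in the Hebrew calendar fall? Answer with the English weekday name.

Sunday

Equivalently 21 August 1650 Gregorian, JDN 2323943.
JDN 2323943 mod 7 = 6, and JDN 0 was a Monday, so this is a Sunday.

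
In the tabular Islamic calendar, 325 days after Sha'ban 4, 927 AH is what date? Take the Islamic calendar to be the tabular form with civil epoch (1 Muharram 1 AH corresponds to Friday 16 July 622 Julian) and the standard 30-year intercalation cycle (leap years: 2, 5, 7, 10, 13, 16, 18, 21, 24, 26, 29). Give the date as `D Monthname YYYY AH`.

5 Rajab 928 AH

Counting 325 days forward from JDN 2276794 reaches JDN 2277119, which is 5 Rajab 928 AH.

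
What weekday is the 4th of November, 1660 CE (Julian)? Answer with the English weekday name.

Sunday

This is JDN 2327681 (14 November 1660 Gregorian).
JDN 2327681 mod 7 = 6, and JDN 0 was a Monday, so this is a Sunday.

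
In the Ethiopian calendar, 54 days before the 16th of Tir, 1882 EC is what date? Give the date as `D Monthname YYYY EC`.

22 Hidar 1882 EC

The starting date is JDN 2411391; 2411391 − 54 = 2411337.
JDN 2411337 corresponds to 22 Hidar 1882 EC.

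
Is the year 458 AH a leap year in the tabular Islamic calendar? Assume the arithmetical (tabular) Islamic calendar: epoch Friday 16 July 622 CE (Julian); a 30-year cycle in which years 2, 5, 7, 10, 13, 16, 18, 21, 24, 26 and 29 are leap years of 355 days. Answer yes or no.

no

Year 458 AH is year 8 of its 30-year cycle; leap positions are 2, 5, 7, 10, 13, 16, 18, 21, 24, 26, 29, so it is a common year (354 days).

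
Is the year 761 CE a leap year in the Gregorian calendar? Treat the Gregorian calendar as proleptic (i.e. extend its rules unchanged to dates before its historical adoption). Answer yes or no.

761 is not divisible by 4, so it is a common year.

no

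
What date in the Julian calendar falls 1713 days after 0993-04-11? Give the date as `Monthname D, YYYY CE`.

December 19, 997 CE

The starting date is JDN 2083852; 2083852 + 1713 = 2085565.
JDN 2085565 corresponds to December 19, 997 CE.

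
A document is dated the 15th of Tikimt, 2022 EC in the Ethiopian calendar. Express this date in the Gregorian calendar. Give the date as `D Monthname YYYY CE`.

Both dates share Julian Day Number 2462435; in the Gregorian calendar that is 25 October 2029 CE.

25 October 2029 CE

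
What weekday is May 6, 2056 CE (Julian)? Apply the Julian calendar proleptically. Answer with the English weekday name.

This is JDN 2472138 (19 May 2056 Gregorian).
Since JDN mod 7 = 4 (0 = Monday), the day is Friday.

Friday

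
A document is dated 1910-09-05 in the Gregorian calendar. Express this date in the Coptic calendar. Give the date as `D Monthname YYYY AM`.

30 Mesori 1626 AM

Julian Day Number of the source date = 2418920.
Converting JDN 2418920 to the Coptic calendar gives 30 Mesori 1626 AM.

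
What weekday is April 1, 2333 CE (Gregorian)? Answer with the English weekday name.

Since JDN mod 7 = 5 (0 = Monday), the day is Saturday.

Saturday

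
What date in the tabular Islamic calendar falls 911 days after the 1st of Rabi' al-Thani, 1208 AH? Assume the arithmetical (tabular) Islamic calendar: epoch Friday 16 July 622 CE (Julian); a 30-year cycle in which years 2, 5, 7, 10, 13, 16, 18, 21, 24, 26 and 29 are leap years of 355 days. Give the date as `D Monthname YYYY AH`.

Counting 911 days forward from JDN 2376250 reaches JDN 2377161, which is 27 Shawwal 1210 AH.

27 Shawwal 1210 AH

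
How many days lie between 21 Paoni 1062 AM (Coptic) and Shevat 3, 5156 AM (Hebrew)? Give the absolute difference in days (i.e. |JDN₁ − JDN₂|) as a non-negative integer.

18110

First date → JDN 2212850; second date → JDN 2230960.
The interval is |2212850 − 2230960| = 18110 days.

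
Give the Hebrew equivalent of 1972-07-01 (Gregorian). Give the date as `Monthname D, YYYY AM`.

Tammuz 19, 5732 AM

Both dates share Julian Day Number 2441500; in the Hebrew calendar that is 19 Tammuz 5732 AM.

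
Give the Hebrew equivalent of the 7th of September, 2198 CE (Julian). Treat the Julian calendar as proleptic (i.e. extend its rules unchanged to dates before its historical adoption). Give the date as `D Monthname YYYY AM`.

Julian Day Number of the source date = 2524127.
Converting JDN 2524127 to the Hebrew calendar gives 20 Elul 5958 AM.

20 Elul 5958 AM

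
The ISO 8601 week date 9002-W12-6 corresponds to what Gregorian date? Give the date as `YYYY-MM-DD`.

ISO week 1 of 9002 is the week containing the first Thursday of 9002.
Week 12, day 6 (Saturday) lands on 9002-03-27.

9002-03-27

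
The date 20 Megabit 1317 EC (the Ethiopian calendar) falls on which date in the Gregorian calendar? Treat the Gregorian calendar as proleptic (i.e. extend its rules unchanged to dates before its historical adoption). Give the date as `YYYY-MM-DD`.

1325-03-24

Both dates share Julian Day Number 2205089; in the Gregorian calendar that is 24 March 1325 CE.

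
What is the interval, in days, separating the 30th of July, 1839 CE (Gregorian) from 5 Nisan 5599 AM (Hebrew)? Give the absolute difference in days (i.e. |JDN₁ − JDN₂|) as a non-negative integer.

JDN of the first date = 2392951.
JDN of the second date = 2392819.
|2392819 − 2392951| = 132.

132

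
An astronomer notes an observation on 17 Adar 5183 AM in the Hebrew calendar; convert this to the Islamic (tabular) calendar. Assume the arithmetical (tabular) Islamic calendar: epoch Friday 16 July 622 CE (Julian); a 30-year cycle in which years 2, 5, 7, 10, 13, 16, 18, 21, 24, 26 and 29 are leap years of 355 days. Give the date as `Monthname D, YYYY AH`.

Julian Day Number of the source date = 2240867.
Converting JDN 2240867 to the tabular Islamic calendar gives 17 Rabi' al-Awwal 826 AH.

Rabi' al-Awwal 17, 826 AH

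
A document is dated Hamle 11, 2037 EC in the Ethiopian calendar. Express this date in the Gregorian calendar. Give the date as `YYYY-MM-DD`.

2045-07-18

Both dates share Julian Day Number 2468180; in the Gregorian calendar that is 18 July 2045 CE.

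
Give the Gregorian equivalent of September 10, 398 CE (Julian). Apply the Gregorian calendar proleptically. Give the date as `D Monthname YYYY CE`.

11 September 398 CE

The Julian–Gregorian offset here is 1 day (Julian trailing).
10 September 398 Julian + 1 day → 11 September 398 Gregorian.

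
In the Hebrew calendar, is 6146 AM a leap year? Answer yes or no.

no

Hebrew year 6146 is year 9 of its 19-year Metonic cycle; leap years are at positions 3, 6, 8, 11, 14, 17, 19, so it is a common year (12 months).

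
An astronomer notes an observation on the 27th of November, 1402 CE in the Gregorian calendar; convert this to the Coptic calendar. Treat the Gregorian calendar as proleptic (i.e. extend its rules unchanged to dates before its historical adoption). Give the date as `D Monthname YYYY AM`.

22 Hathor 1119 AM

Julian Day Number of the source date = 2233460.
Converting JDN 2233460 to the Coptic calendar gives 22 Hathor 1119 AM.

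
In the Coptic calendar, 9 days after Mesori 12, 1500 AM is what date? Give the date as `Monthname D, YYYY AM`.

JDN of Mesori 12, 1500 AM = 2372881.
2372881 + 9 = 2372890.
JDN 2372890 in the Coptic calendar is Mesori 21, 1500 AM.

Mesori 21, 1500 AM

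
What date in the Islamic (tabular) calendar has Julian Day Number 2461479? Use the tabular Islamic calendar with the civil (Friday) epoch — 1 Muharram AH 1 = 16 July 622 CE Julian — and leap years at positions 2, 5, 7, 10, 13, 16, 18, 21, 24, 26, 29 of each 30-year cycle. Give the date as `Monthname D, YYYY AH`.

JDN 2461479 is 14 March 2027 in the Gregorian calendar.
In the tabular Islamic calendar that day is Shawwal 5, 1448 AH.

Shawwal 5, 1448 AH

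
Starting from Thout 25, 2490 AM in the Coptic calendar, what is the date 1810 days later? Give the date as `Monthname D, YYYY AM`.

Counting 1810 days forward from JDN 2734161 reaches JDN 2735971, which is Thout 9, 2495 AM.

Thout 9, 2495 AM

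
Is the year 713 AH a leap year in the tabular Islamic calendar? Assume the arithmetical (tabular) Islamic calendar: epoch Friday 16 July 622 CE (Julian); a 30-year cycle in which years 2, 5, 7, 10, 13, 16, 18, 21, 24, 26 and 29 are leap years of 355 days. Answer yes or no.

no

Year 713 AH is year 23 of its 30-year cycle; leap positions are 2, 5, 7, 10, 13, 16, 18, 21, 24, 26, 29, so it is a common year (354 days).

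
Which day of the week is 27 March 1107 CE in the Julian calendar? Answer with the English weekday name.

Equivalently 3 April 1107 Gregorian, JDN 2125475.
Since JDN mod 7 = 2 (0 = Monday), the day is Wednesday.

Wednesday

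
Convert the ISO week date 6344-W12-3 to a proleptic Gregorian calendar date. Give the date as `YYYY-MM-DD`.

ISO week 1 of 6344 is the week containing the first Thursday of 6344.
Week 12, day 3 (Wednesday) lands on 6344-03-22.

6344-03-22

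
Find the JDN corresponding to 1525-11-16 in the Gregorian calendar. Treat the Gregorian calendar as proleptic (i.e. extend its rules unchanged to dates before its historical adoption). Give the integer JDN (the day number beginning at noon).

JDN 2451545 is 1 January 2000 CE (Gregorian); the target day is −173171 days from there, so JDN = 2278374.

2278374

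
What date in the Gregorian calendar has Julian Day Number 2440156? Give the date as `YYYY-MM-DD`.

1968-10-26

JDN 2451545 is 1 Jan 2000; 2440156 is −11389 days from there.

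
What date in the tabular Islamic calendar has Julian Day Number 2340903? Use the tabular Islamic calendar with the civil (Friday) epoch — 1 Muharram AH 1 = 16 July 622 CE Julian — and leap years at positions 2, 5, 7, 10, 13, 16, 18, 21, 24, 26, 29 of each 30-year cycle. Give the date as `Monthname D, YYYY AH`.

Rajab 3, 1108 AH

The Gregorian equivalent of JDN 2340903 is 26 January 1697.
In the tabular Islamic calendar that day is Rajab 3, 1108 AH.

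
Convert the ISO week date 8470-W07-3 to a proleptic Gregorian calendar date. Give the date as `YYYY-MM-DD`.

ISO week 1 of 8470 is the week containing the first Thursday of 8470.
Week 7, day 3 (Wednesday) lands on 8470-02-12.

8470-02-12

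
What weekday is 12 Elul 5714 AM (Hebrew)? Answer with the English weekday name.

Equivalently 10 September 1954 Gregorian, JDN 2434996.
JDN 2434996 mod 7 = 4, and JDN 0 was a Monday, so this is a Friday.

Friday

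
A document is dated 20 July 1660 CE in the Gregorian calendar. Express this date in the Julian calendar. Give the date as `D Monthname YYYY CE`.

10 July 1660 CE

At this point the Julian calendar is 10 days behind the Gregorian.
20 July 1660 Gregorian − 10 days → 10 July 1660 Julian.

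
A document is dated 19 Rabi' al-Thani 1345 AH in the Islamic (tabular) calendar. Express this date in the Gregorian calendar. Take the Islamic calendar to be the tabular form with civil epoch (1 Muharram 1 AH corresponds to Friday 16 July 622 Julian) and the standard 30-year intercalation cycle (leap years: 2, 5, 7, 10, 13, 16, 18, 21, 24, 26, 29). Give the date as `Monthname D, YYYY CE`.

October 27, 1926 CE

Both dates share Julian Day Number 2424816; in the Gregorian calendar that is 27 October 1926 CE.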